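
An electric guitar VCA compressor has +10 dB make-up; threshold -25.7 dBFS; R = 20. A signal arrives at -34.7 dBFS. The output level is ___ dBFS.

-34.7 dBFS is 9 dB below the -25.7 dBFS threshold, so no gain reduction is applied.
Make-up gain adds 10 dB: -34.7 + 10 = -24.7 dBFS.

-24.7 dBFS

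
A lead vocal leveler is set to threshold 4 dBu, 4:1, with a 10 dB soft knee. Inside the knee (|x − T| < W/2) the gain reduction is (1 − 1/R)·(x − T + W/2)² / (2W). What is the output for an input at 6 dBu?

x − T + W/2 = 6 − 4 + 5 = 7.
GR = (1 − 1/4) × 7² / 20 = 0.75 × 49 / 20 = 1.8375 dB.
Output = 6 − 1.8375 = 4.1625 dBu.

4.1625 dBu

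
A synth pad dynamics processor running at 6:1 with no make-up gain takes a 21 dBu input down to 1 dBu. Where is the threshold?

-3 dBu

Gain reduction = 21 − 1 = 20 dB; output overshoot = GR / (R − 1) = 20 / 5 = 4 dB.
Threshold = output − output overshoot = 1 − 4 = -3 dBu.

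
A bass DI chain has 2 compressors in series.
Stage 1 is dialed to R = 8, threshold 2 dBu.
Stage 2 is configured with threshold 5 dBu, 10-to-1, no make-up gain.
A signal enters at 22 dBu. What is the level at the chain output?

Stage 1: 22 dBu is 20 dB over 2 dBu; at 8:1 that becomes 2.5 dB over, giving 4.5 dBu.
Stage 2: 4.5 dBu is at or below the 5 dBu threshold — no compression; output 4.5 dBu.

4.5 dBu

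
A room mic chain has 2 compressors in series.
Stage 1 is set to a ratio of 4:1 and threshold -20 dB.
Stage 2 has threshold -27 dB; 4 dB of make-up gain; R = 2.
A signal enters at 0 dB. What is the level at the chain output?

Stage 1: 0 dB is 20 dB over -20 dB; at 4:1 that becomes 5 dB over, giving -15 dB.
Stage 2: -15 dB is 12 dB over -27 dB; at 2:1 that becomes 6 dB over, giving -21 dB; +4 dB make-up → -17 dB.

-17 dB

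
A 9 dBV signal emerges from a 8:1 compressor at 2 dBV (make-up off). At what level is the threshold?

Gain reduction = 9 − 2 = 7 dB; output overshoot = GR / (R − 1) = 7 / 7 = 1 dB.
Threshold = output − output overshoot = 2 − 1 = 1 dBV.

1 dBV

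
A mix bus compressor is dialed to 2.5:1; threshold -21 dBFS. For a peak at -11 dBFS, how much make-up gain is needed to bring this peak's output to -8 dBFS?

9 dB

Overshoot 10 dB → 10/2.5 = 4 dB after compression, so the compressed level is -21 + 4 = -17 dBFS.
Make-up = target − compressed = -8 − (-17) = 9 dB.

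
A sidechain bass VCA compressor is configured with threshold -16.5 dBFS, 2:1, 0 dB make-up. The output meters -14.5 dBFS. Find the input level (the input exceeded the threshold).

That's 2 dB above the -16.5 dBFS threshold.
Before 2:1 compression the overshoot was 2 × 2 = 4 dB, so input = -16.5 + 4 = -12.5 dBFS.

-12.5 dBFS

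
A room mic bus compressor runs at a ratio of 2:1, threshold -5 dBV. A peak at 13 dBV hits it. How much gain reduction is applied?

9 dB

The signal is 18 dB above threshold.
At 2:1, output sits 18/2 = 9 dB above threshold.
GR = overshoot in − overshoot out = 18 − 9 = 9 dB.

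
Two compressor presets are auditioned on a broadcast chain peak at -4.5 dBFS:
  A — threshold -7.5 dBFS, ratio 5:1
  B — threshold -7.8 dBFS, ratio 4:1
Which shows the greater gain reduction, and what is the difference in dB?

A: 3 dB over, compressed to 0.6 dB over, so 2.4 dB of GR.
B: 3.3 dB over, compressed to 0.825 dB over, so 2.475 dB of GR.
B reduces 0.075 dB more.

B, by 0.075 dB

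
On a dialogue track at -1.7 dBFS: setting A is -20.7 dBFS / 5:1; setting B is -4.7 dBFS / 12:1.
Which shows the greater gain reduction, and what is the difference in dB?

A, by 12.45 dB

A: overshoot 19 dB → output overshoot 3.8 dB → GR 15.2 dB.
B: overshoot 3 dB → output overshoot 0.25 dB → GR 2.75 dB.
A applies 12.45 dB more gain reduction.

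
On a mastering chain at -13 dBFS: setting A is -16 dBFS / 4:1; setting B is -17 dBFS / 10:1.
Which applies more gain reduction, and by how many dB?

A: overshoot 3 dB → output overshoot 0.75 dB → GR 2.25 dB.
B: overshoot 4 dB → output overshoot 0.4 dB → GR 3.6 dB.
Difference: 1.35 dB in favour of B.

B, by 1.35 dB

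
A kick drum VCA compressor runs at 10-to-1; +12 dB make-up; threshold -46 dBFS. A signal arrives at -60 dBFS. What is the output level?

-60 dBFS is 14 dB below the -46 dBFS threshold, so no gain reduction is applied.
Make-up gain adds 12 dB: -60 + 12 = -48 dBFS.

-48 dBFS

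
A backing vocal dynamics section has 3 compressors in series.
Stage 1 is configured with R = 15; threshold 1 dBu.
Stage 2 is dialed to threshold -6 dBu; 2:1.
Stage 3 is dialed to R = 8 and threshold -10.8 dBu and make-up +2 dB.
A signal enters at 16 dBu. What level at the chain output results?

Stage 1: 16 dBu is 15 dB over 1 dBu; at 15:1 that becomes 1 dB over, giving 2 dBu.
Stage 2: overshoot 8 dB → 8/2 = 4 dB → -2 dBu.
Stage 3: overshoot 8.8 dB → 8.8/8 = 1.1 dB → -9.7 dBu; +2 dB make-up → -7.7 dBu.

-7.7 dBu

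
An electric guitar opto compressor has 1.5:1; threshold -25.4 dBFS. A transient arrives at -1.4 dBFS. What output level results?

-1.4 dBFS sits 24 dB over threshold.
1.5:1 compression reduces that to 24/1.5 = 16 dB over.
That puts the output at -9.4 dBFS.

-9.4 dBFS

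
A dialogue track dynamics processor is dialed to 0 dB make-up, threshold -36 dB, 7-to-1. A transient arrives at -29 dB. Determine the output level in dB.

-35 dB

-29 dB sits 7 dB over threshold.
At 7:1 the overshoot is divided by 7, leaving 1 dB above threshold.
Output = -36 + 1 = -35 dB.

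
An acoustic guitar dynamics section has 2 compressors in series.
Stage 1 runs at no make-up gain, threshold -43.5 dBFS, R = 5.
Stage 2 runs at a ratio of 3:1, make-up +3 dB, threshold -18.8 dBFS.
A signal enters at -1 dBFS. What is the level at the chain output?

-32 dBFS

Stage 1: -1 dBFS is 42.5 dB over -43.5 dBFS; at 5:1 that becomes 8.5 dB over, giving -35 dBFS.
Stage 2: below threshold (-35 ≤ -18.8); passes unchanged; make-up brings it to -32 dBFS.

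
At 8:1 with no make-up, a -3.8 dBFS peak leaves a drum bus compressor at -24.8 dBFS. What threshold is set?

-27.8 dBFS

Input is 24 dB above T (since output overshoot × R = input overshoot: (-24.8 − T)·8 = -3.8 − T gives T = -27.8 dBFS).
Check: -27.8 + (-3.8 − (-27.8))/8 = -27.8 + 3 = -24.8 dBFS. ✓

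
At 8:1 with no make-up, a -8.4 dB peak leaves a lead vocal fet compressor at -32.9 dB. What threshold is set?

Input is 28 dB above T (since output overshoot × R = input overshoot: (-32.9 − T)·8 = -8.4 − T gives T = -36.4 dB).
Check: -36.4 + (-8.4 − (-36.4))/8 = -36.4 + 3.5 = -32.9 dB. ✓

-36.4 dB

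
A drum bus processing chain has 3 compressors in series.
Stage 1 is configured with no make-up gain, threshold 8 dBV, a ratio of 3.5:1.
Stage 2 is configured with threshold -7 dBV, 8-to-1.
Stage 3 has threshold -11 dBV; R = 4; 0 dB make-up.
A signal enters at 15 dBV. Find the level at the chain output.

-9.46875 dBV

Stage 1: overshoot 7 dB → 7/3.5 = 2 dB → 10 dBV.
Stage 2: overshoot 17 dB → 17/8 = 2.125 dB → -4.875 dBV.
Stage 3: overshoot 6.125 dB → 6.125/4 = 1.53125 dB → -9.46875 dBV.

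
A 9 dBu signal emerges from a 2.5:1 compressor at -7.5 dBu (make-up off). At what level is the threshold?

Let T be the threshold. Output overshoot = (input overshoot)/R, so -7.5 − T = (9 − T)/2.5.
2.5·(-7.5 − T) = 9 − T → 1.5·T = -18.75 − 9 = -27.75.
T = -27.75/1.5 = -18.5 dBu.

-18.5 dBu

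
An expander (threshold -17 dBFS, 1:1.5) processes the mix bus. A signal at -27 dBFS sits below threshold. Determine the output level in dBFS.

Undershoot = (-17) − (-27) = 10 dB.
At 1:1.5, that expands to 15 dB under threshold.
Output = -17 − 15 = -32 dBFS.

-32 dBFS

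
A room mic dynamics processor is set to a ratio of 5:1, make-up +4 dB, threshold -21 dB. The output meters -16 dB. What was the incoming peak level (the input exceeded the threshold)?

-16 dB

Before make-up, the level was -16 − 4 = -20 dB.
That's 1 dB above the -21 dB threshold.
Before 5:1 compression the overshoot was 1 × 5 = 5 dB, so input = -21 + 5 = -16 dB.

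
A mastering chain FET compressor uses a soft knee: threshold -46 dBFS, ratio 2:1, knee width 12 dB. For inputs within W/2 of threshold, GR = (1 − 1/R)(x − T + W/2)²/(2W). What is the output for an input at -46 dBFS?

x − T + W/2 = -46 − (-46) + 6 = 6.
GR = (1 − 1/2) × 6² / 24 = 0.5 × 36 / 24 = 0.75 dB.
Output = -46 − 0.75 = -46.75 dBFS.

-46.75 dBFS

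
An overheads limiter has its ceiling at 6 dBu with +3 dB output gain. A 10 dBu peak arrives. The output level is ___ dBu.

A brickwall limiter is an ∞:1 compressor: any input above the ceiling is clamped to 6 dBu.
Output gain then adds 3 dB: 6 + 3 = 9 dBu.

9 dBu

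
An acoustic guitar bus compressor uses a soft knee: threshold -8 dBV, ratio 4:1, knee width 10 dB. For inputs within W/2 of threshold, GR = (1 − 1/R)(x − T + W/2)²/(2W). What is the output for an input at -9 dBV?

-9.6 dBV

x − T + W/2 = -9 − (-8) + 5 = 4.
GR = (1 − 1/4) × 4² / 20 = 0.75 × 16 / 20 = 0.6 dB.
Output = -9 − 0.6 = -9.6 dBV.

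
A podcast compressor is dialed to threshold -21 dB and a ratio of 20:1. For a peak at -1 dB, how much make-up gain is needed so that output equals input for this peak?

19 dB

Overshoot 20 dB → 20/20 = 1 dB after compression, so the compressed level is -21 + 1 = -20 dB.
Make-up = target − compressed = -1 − (-20) = 19 dB.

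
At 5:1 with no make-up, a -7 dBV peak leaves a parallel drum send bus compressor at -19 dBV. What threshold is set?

Input is 15 dB above T (since output overshoot × R = input overshoot: (-19 − T)·5 = -7 − T gives T = -22 dBV).
Check: -22 + (-7 − (-22))/5 = -22 + 3 = -19 dBV. ✓

-22 dBV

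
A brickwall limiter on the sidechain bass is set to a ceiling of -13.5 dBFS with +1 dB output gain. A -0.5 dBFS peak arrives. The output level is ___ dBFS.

-12.5 dBFS

A brickwall limiter is an ∞:1 compressor: any input above the ceiling is clamped to -13.5 dBFS.
Output gain then adds 1 dB: -13.5 + 1 = -12.5 dBFS.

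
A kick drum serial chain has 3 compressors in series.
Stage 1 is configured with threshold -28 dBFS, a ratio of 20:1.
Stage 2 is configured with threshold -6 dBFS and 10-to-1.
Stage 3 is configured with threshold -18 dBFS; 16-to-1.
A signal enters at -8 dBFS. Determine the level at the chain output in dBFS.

-27 dBFS

Stage 1: overshoot 20 dB → 20/20 = 1 dB → -27 dBFS.
Stage 2: -27 dBFS is at or below the -6 dBFS threshold — no compression; output -27 dBFS.
Stage 3: -27 dBFS ≤ -18 dBFS, so stage 3 doesn't engage; output -27 dBFS.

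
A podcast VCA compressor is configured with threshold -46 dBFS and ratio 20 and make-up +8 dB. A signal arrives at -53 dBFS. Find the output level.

-53 dBFS is 7 dB below the -46 dBFS threshold, so no gain reduction is applied.
Make-up gain adds 8 dB: -53 + 8 = -45 dBFS.

-45 dBFS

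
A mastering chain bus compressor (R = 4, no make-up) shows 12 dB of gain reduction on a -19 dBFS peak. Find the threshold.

-35 dBFS

Gain reduction = -19 − (-31) = 12 dB; output overshoot = GR / (R − 1) = 12 / 3 = 4 dB.
Threshold = output − output overshoot = -31 − 4 = -35 dBFS.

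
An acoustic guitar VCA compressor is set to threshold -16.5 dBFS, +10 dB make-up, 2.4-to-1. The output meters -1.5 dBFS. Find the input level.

Before make-up, the level was -1.5 − 10 = -11.5 dBFS.
Post-compression overshoot = -11.5 − (-16.5) = 5 dB.
Undo the ratio: input overshoot = 5 × 2.4 = 12 dB, giving input = -4.5 dBFS.

-4.5 dBFS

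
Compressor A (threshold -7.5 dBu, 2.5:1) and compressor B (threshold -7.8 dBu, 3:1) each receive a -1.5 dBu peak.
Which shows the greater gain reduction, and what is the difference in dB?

B, by 0.6 dB

A: GR = 6 − 6/2.5 = 3.6 dB.
B: GR = 6.3 − 6.3/3 = 4.2 dB.
B applies 0.6 dB more gain reduction.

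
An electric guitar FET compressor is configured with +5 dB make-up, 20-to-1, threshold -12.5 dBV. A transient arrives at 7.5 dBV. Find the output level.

Overshoot: 7.5 − (-12.5) = 20 dB.
At 20:1 the overshoot is divided by 20, leaving 1 dB above threshold.
So the level is -12.5 + 1 = -11.5 dBV; make-up adds 5 dB, giving -6.5 dBV.

-6.5 dBV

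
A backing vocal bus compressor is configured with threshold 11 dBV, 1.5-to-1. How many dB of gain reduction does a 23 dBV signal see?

4 dB

The signal is 12 dB above threshold.
A 1.5:1 ratio leaves 8 dB of that excess.
GR = overshoot in − overshoot out = 12 − 8 = 4 dB.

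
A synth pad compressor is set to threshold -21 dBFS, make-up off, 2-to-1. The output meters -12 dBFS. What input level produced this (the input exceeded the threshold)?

-3 dBFS

That's 9 dB above the -21 dBFS threshold.
Undo the ratio: input overshoot = 9 × 2 = 18 dB, giving input = -3 dBFS.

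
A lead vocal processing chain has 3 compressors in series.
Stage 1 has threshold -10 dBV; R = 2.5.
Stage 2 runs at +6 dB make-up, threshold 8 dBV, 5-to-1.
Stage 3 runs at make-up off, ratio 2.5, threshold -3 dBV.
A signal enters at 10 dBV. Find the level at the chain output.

-0.2 dBV

Stage 1: overshoot 20 dB → 20/2.5 = 8 dB → -2 dBV.
Stage 2: below threshold (-2 ≤ 8); passes unchanged; make-up brings it to 4 dBV.
Stage 3: 7 dB above -3 dBV, reduced 2.5:1 to 2.8 dB above → -0.2 dBV.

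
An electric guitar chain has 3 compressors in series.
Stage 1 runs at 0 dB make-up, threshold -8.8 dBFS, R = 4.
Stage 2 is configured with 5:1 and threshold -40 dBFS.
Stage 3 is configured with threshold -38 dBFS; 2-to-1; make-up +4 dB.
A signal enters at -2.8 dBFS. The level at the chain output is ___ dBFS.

Stage 1: -2.8 dBFS is 6 dB over -8.8 dBFS; at 4:1 that becomes 1.5 dB over, giving -7.3 dBFS.
Stage 2: -7.3 dBFS is 32.7 dB over -40 dBFS; at 5:1 that becomes 6.54 dB over, giving -33.46 dBFS.
Stage 3: overshoot 4.54 dB → 4.54/2 = 2.27 dB → -35.73 dBFS; +4 dB make-up → -31.73 dBFS.

-31.73 dBFS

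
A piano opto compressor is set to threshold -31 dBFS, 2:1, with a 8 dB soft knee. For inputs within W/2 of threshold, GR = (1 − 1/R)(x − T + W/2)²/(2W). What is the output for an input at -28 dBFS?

-29.53125 dBFS

x − T + W/2 = -28 − (-31) + 4 = 7.
GR = (1 − 1/2) × 7² / 16 = 0.5 × 49 / 16 = 1.53125 dB.
Output = -28 − 1.53125 = -29.53125 dBFS.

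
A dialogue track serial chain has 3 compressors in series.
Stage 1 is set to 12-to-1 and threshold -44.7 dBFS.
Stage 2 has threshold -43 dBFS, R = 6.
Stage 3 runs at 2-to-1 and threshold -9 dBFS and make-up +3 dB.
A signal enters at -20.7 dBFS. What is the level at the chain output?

Stage 1: overshoot 24 dB → 24/12 = 2 dB → -42.7 dBFS.
Stage 2: overshoot 0.3 dB → 0.3/6 = 0.05 dB → -42.95 dBFS.
Stage 3: -42.95 dBFS ≤ -9 dBFS, so stage 3 doesn't engage; make-up brings it to -39.95 dBFS.

-39.95 dBFS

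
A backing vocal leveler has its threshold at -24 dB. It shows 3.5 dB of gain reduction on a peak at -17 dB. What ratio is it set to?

Input overshoot = -17 − (-24) = 7 dB.
Output overshoot = 7 − 3.5 = 3.5 dB.
Ratio = input overshoot / output overshoot = 7 / 3.5 = 2.

2:1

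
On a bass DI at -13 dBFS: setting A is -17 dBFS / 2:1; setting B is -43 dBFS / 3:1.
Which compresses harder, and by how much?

B, by 18 dB

A: GR = 4 − 4/2 = 2 dB.
B: GR = 30 − 30/3 = 20 dB.
Difference: 18 dB in favour of B.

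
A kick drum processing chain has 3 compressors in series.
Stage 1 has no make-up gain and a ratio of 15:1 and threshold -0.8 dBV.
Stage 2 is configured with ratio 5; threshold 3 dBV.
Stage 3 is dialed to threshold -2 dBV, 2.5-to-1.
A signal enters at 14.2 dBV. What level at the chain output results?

Stage 1: 14.2 dBV is 15 dB over -0.8 dBV; at 15:1 that becomes 1 dB over, giving 0.2 dBV.
Stage 2: 0.2 dBV ≤ 3 dBV, so stage 2 doesn't engage; output 0.2 dBV.
Stage 3: 0.2 dBV is 2.2 dB over -2 dBV; at 2.5:1 that becomes 0.88 dB over, giving -1.12 dBV.

-1.12 dBV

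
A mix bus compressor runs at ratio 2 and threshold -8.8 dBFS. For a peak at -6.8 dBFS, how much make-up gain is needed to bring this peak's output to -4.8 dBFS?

3 dB

The peak compresses to -8.8 + 2/2 = -7.8 dBFS.
To reach -4.8 dBFS requires -4.8 − (-7.8) = 3 dB of make-up.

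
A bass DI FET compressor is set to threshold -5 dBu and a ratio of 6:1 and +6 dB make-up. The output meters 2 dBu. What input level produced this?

Before make-up, the level was 2 − 6 = -4 dBu.
That's 1 dB above the -5 dBu threshold.
Before 6:1 compression the overshoot was 1 × 6 = 6 dB, so input = -5 + 6 = 1 dBu.

1 dBu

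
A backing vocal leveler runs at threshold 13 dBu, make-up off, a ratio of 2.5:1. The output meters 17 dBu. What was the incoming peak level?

That's 4 dB above the 13 dBu threshold.
Undo the ratio: input overshoot = 4 × 2.5 = 10 dB, giving input = 23 dBu.

23 dBu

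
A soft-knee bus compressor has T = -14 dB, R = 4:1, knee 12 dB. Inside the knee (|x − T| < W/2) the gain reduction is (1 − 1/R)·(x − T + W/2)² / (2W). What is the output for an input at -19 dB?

x − T + W/2 = -19 − (-14) + 6 = 1.
GR = (1 − 1/4) × 1² / 24 = 0.75 × 1 / 24 = 0.03125 dB.
Output = -19 − 0.03125 = -19.03125 dB.

-19.03125 dB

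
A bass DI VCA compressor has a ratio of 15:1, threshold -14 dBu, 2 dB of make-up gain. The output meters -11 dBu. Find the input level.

Before make-up, the level was -11 − 2 = -13 dBu.
Post-compression overshoot = -13 − (-14) = 1 dB.
Before 15:1 compression the overshoot was 1 × 15 = 15 dB, so input = -14 + 15 = 1 dBu.

1 dBu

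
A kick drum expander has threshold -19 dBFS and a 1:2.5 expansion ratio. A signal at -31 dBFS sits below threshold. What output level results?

The input is 12 dB below the -19 dBFS threshold.
A 1:2.5 expander multiplies undershoot by 2.5: 12 × 2.5 = 30 dB below threshold.
Output = -19 − 30 = -49 dBFS.

-49 dBFS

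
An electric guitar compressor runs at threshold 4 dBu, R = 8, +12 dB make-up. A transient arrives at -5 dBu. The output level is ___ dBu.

7 dBu

-5 dBu is 9 dB below the 4 dBu threshold, so no gain reduction is applied.
Make-up gain adds 12 dB: -5 + 12 = 7 dBu.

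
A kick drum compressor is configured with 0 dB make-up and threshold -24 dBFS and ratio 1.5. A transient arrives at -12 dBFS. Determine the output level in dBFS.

The input is 12 dB above the -24 dBFS threshold.
At 1.5:1 the overshoot is divided by 1.5, leaving 8 dB above threshold.
That puts the output at -16 dBFS.

-16 dBFS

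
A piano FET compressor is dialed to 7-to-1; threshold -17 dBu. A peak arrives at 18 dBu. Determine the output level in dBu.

The input is 35 dB above the -17 dBu threshold.
7:1 compression reduces that to 35/7 = 5 dB over.
That puts the output at -12 dBu.

-12 dBu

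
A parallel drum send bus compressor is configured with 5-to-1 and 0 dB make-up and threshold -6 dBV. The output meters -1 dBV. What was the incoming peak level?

19 dBV

The compressed level sits -1 − (-6) = 5 dB over threshold.
Undo the ratio: input overshoot = 5 × 5 = 25 dB, giving input = 19 dBV.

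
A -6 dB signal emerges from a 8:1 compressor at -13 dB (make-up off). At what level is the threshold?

-14 dB

Gain reduction = -6 − (-13) = 7 dB; output overshoot = GR / (R − 1) = 7 / 7 = 1 dB.
Threshold = output − output overshoot = -13 − 1 = -14 dB.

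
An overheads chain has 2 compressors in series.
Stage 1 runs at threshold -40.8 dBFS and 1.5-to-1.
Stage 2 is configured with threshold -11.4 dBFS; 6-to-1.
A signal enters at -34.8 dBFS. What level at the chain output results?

-36.8 dBFS

Stage 1: -34.8 dBFS is 6 dB over -40.8 dBFS; at 1.5:1 that becomes 4 dB over, giving -36.8 dBFS.
Stage 2: -36.8 dBFS ≤ -11.4 dBFS, so stage 2 doesn't engage; output -36.8 dBFS.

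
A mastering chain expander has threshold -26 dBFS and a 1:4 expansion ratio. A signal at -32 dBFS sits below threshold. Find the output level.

The input is 6 dB below the -26 dBFS threshold.
A 1:4 expander multiplies undershoot by 4: 6 × 4 = 24 dB below threshold.
Output = -26 − 24 = -50 dBFS.

-50 dBFS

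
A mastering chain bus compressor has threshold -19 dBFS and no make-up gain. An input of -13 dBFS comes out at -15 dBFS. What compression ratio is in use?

Input overshoot = -13 − (-19) = 6 dB; output overshoot = -15 − (-19) = 4 dB.
Ratio = 6 / 4 = 1.5.

1.5:1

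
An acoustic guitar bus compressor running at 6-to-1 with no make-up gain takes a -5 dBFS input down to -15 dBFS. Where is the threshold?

Gain reduction = -5 − (-15) = 10 dB; output overshoot = GR / (R − 1) = 10 / 5 = 2 dB.
Threshold = output − output overshoot = -15 − 2 = -17 dBFS.

-17 dBFS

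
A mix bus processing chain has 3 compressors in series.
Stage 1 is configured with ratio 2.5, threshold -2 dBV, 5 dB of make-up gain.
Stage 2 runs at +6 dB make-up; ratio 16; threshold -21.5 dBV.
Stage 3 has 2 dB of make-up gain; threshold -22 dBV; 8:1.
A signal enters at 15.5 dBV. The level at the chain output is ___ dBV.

Stage 1: 15.5 dBV is 17.5 dB over -2 dBV; at 2.5:1 that becomes 7 dB over, giving 5 dBV; +5 dB make-up → 10 dBV.
Stage 2: 31.5 dB above -21.5 dBV, reduced 16:1 to 1.96875 dB above → -19.53125 dBV; +6 dB make-up → -13.53125 dBV.
Stage 3: -13.53125 dBV is 8.46875 dB over -22 dBV; at 8:1 that becomes 1.058594 dB over, giving -20.941406 dBV; +2 dB make-up → -18.941406 dBV.

-18.941406 dBV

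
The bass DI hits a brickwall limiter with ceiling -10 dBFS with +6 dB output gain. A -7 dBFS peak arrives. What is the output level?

At ∞:1, everything above -10 dBFS is held at the ceiling.
Output gain then adds 6 dB: -10 + 6 = -4 dBFS.

-4 dBFS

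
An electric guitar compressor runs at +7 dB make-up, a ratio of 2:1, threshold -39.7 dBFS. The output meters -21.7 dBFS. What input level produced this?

Before make-up, the level was -21.7 − 7 = -28.7 dBFS.
That's 11 dB above the -39.7 dBFS threshold.
Before 2:1 compression the overshoot was 11 × 2 = 22 dB, so input = -39.7 + 22 = -17.7 dBFS.

-17.7 dBFS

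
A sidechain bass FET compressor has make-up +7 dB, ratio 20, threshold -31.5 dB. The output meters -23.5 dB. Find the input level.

-11.5 dB

Remove make-up: -23.5 − 7 = -30.5 dB.
That's 1 dB above the -31.5 dB threshold.
Input overshoot = R × output overshoot = 20 dB → input = -31.5 + 20 = -11.5 dB.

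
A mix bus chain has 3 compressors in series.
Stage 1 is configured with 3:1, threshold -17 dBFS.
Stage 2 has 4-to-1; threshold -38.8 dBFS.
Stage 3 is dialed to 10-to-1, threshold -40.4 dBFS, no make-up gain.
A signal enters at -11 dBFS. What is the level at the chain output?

Stage 1: overshoot 6 dB → 6/3 = 2 dB → -15 dBFS.
Stage 2: overshoot 23.8 dB → 23.8/4 = 5.95 dB → -32.85 dBFS.
Stage 3: 7.55 dB above -40.4 dBFS, reduced 10:1 to 0.755 dB above → -39.645 dBFS.

-39.645 dBFS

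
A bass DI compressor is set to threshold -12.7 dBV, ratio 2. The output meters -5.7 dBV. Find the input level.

1.3 dBV

The compressed level sits -5.7 − (-12.7) = 7 dB over threshold.
Input overshoot = R × output overshoot = 14 dB → input = -12.7 + 14 = 1.3 dBV.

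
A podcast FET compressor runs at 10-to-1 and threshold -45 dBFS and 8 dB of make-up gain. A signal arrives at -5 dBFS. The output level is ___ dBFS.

-5 dBFS sits 40 dB over threshold.
At 10:1 the overshoot is divided by 10, leaving 4 dB above threshold.
That puts the output at -41 dBFS; make-up adds 8 dB, giving -33 dBFS.

-33 dBFS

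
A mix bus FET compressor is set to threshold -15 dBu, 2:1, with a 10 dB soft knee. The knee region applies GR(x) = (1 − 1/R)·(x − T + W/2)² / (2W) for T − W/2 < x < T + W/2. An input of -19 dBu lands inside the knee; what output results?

-19.025 dBu

x − T + W/2 = -19 − (-15) + 5 = 1.
GR = (1 − 1/2) × 1² / 20 = 0.5 × 1 / 20 = 0.025 dB.
Output = -19 − 0.025 = -19.025 dBu.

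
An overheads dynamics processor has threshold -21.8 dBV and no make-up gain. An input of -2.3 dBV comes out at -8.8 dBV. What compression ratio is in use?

Input overshoot = -2.3 − (-21.8) = 19.5 dB; output overshoot = -8.8 − (-21.8) = 13 dB.
Ratio = 19.5 / 13 = 1.5.

1.5:1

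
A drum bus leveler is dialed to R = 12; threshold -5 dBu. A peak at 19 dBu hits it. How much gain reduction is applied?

The signal is 24 dB above threshold.
After 12:1 compression the overshoot becomes 24/12 = 2 dB.
GR = overshoot in − overshoot out = 24 − 2 = 22 dB.

22 dB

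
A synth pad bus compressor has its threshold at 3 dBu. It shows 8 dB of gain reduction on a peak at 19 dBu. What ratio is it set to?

2:1

Input overshoot = 19 − 3 = 16 dB.
Output overshoot = 16 − 8 = 8 dB.
Ratio = input overshoot / output overshoot = 16 / 8 = 2.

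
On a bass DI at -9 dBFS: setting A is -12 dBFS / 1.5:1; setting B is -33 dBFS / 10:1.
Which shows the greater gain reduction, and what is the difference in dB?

A: 3 dB over, compressed to 2 dB over, so 1 dB of GR.
B: 24 dB over, compressed to 2.4 dB over, so 21.6 dB of GR.
B applies 20.6 dB more gain reduction.

B, by 20.6 dB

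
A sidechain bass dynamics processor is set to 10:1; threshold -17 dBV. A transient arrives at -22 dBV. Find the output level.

-22 dBV

-22 dBV is 5 dB below the -17 dBV threshold, so no gain reduction is applied.
Output = input = -22 dBV.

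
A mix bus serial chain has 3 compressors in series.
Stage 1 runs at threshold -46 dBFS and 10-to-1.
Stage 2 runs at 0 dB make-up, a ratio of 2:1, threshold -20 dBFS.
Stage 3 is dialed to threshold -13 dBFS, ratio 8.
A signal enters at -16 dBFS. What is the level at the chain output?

-43 dBFS

Stage 1: overshoot 30 dB → 30/10 = 3 dB → -43 dBFS.
Stage 2: below threshold (-43 ≤ -20); passes unchanged; output -43 dBFS.
Stage 3: below threshold (-43 ≤ -13); passes unchanged; output -43 dBFS.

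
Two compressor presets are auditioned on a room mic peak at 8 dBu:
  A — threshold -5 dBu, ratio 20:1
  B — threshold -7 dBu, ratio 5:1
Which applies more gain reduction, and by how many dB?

A, by 0.35 dB

A: GR = 13 − 13/20 = 12.35 dB.
B: GR = 15 − 15/5 = 12 dB.
A applies 0.35 dB more gain reduction.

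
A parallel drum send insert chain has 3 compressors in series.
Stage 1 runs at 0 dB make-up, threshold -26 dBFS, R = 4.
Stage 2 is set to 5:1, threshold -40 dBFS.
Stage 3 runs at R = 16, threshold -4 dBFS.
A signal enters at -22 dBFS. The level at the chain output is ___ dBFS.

-37 dBFS

Stage 1: 4 dB above -26 dBFS, reduced 4:1 to 1 dB above → -25 dBFS.
Stage 2: -25 dBFS is 15 dB over -40 dBFS; at 5:1 that becomes 3 dB over, giving -37 dBFS.
Stage 3: below threshold (-37 ≤ -4); passes unchanged; output -37 dBFS.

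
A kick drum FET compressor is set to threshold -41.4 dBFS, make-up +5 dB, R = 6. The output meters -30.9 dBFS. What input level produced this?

Stripping the +5 dB make-up gives -35.9 dBFS at the gain stage.
That's 5.5 dB above the -41.4 dBFS threshold.
Input overshoot = R × output overshoot = 33 dB → input = -41.4 + 33 = -8.4 dBFS.

-8.4 dBFS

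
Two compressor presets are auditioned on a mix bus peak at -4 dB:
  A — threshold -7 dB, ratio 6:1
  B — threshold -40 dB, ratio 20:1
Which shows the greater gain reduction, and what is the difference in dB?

A: overshoot 3 dB → output overshoot 0.5 dB → GR 2.5 dB.
B: overshoot 36 dB → output overshoot 1.8 dB → GR 34.2 dB.
B reduces 31.7 dB more.

B, by 31.7 dB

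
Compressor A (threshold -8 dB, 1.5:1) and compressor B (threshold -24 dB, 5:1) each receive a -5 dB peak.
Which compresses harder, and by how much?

B, by 14.2 dB

A: GR = 3 − 3/1.5 = 1 dB.
B: GR = 19 − 19/5 = 15.2 dB.
B reduces 14.2 dB more.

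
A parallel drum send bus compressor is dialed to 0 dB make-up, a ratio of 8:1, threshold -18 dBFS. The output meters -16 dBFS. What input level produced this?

-2 dBFS

The compressed level sits -16 − (-18) = 2 dB over threshold.
Undo the ratio: input overshoot = 2 × 8 = 16 dB, giving input = -2 dBFS.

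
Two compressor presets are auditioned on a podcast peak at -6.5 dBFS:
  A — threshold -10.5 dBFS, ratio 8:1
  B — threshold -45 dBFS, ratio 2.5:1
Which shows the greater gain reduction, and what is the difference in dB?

A: GR = 4 − 4/8 = 3.5 dB.
B: GR = 38.5 − 38.5/2.5 = 23.1 dB.
B applies 19.6 dB more gain reduction.

B, by 19.6 dB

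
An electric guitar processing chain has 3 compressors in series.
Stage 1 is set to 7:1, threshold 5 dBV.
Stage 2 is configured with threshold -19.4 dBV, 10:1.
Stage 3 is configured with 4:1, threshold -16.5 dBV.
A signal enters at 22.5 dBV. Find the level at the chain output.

-16.71 dBV

Stage 1: overshoot 17.5 dB → 17.5/7 = 2.5 dB → 7.5 dBV.
Stage 2: 7.5 dBV is 26.9 dB over -19.4 dBV; at 10:1 that becomes 2.69 dB over, giving -16.71 dBV.
Stage 3: -16.71 dBV is at or below the -16.5 dBV threshold — no compression; output -16.71 dBV.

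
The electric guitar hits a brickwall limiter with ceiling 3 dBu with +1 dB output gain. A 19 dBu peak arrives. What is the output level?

The limiter clamps the peak to its 3 dBu ceiling.
Output gain then adds 1 dB: 3 + 1 = 4 dBu.

4 dBu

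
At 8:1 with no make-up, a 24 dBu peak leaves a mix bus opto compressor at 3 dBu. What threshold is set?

0 dBu

Let T be the threshold. Output overshoot = (input overshoot)/R, so 3 − T = (24 − T)/8.
8·(3 − T) = 24 − T → 7·T = 24 − 24 = 0.
T = 0/7 = 0 dBu.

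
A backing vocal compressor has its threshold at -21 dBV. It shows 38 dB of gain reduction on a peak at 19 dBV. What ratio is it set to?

Input overshoot = 19 − (-21) = 40 dB.
Output overshoot = 40 − 38 = 2 dB.
Ratio = input overshoot / output overshoot = 40 / 2 = 20.

20:1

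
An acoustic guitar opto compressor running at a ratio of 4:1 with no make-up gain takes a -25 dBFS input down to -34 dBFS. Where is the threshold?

Gain reduction = -25 − (-34) = 9 dB; output overshoot = GR / (R − 1) = 9 / 3 = 3 dB.
Threshold = output − output overshoot = -34 − 3 = -37 dBFS.

-37 dBFS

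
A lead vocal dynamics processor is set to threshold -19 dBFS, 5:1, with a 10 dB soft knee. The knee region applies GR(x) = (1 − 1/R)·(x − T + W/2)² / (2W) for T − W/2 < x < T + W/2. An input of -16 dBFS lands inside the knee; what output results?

x − T + W/2 = -16 − (-19) + 5 = 8.
GR = (1 − 1/5) × 8² / 20 = 0.8 × 64 / 20 = 2.56 dB.
Output = -16 − 2.56 = -18.56 dBFS.

-18.56 dBFS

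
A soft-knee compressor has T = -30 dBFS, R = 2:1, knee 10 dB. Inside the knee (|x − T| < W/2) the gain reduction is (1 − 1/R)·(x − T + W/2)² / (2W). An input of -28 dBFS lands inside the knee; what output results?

-29.225 dBFS

x − T + W/2 = -28 − (-30) + 5 = 7.
GR = (1 − 1/2) × 7² / 20 = 0.5 × 49 / 20 = 1.225 dB.
Output = -28 − 1.225 = -29.225 dBFS.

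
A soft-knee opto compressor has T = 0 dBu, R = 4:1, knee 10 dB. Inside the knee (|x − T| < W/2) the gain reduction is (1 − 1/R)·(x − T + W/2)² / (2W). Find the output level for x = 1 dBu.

x − T + W/2 = 1 − 0 + 5 = 6.
GR = (1 − 1/4) × 6² / 20 = 0.75 × 36 / 20 = 1.35 dB.
Output = 1 − 1.35 = -0.35 dBu.

-0.35 dBu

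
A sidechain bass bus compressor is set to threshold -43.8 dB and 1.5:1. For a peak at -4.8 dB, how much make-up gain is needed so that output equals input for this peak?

13 dB

Without make-up, output = threshold + overshoot/1.5 = -43.8 + 26 = -17.8 dB.
Gap to target: 13 dB.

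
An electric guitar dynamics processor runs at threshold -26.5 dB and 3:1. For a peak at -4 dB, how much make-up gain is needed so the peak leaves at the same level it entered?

Without make-up, output = threshold + overshoot/3 = -26.5 + 7.5 = -19 dB.
Gap to target: 15 dB.

15 dB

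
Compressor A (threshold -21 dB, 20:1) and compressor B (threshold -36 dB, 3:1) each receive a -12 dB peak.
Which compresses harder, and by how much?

A: overshoot 9 dB → output overshoot 0.45 dB → GR 8.55 dB.
B: overshoot 24 dB → output overshoot 8 dB → GR 16 dB.
B applies 7.45 dB more gain reduction.

B, by 7.45 dB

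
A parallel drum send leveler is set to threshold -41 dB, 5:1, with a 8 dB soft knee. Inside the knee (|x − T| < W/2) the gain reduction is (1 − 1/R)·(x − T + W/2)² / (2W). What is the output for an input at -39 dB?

-40.8 dB

x − T + W/2 = -39 − (-41) + 4 = 6.
GR = (1 − 1/5) × 6² / 16 = 0.8 × 36 / 16 = 1.8 dB.
Output = -39 − 1.8 = -40.8 dB.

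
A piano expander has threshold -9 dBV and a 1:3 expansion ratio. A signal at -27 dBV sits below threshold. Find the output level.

Undershoot = (-9) − (-27) = 18 dB.
At 1:3, that expands to 54 dB under threshold.
Output = -9 − 54 = -63 dBV.

-63 dBV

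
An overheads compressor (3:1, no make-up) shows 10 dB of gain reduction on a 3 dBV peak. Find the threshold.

-12 dBV

Let T be the threshold. Output overshoot = (input overshoot)/R, so -7 − T = (3 − T)/3.
3·(-7 − T) = 3 − T → 2·T = -21 − 3 = -24.
T = -24/2 = -12 dBV.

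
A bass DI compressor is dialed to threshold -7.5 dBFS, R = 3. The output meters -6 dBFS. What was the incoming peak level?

-3 dBFS

The compressed level sits -6 − (-7.5) = 1.5 dB over threshold.
Before 3:1 compression the overshoot was 1.5 × 3 = 4.5 dB, so input = -7.5 + 4.5 = -3 dBFS.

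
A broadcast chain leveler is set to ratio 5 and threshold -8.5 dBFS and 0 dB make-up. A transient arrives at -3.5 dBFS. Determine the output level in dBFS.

The input is 5 dB above the -8.5 dBFS threshold.
The 5 dB excess becomes 1 dB after 5:1 reduction.
Output = -8.5 + 1 = -7.5 dBFS.

-7.5 dBFS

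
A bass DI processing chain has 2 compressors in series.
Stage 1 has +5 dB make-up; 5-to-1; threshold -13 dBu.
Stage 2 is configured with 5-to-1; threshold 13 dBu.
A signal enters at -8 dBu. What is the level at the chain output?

Stage 1: 5 dB above -13 dBu, reduced 5:1 to 1 dB above → -12 dBu; +5 dB make-up → -7 dBu.
Stage 2: below threshold (-7 ≤ 13); passes unchanged; output -7 dBu.

-7 dBu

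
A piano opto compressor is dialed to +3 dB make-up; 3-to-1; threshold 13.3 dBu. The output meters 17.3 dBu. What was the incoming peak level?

16.3 dBu

Stripping the +3 dB make-up gives 14.3 dBu at the gain stage.
The compressed level sits 14.3 − 13.3 = 1 dB over threshold.
Before 3:1 compression the overshoot was 1 × 3 = 3 dB, so input = 13.3 + 3 = 16.3 dBu.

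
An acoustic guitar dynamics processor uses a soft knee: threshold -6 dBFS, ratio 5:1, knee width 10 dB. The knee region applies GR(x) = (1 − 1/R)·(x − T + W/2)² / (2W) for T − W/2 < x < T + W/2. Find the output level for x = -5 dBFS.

x − T + W/2 = -5 − (-6) + 5 = 6.
GR = (1 − 1/5) × 6² / 20 = 0.8 × 36 / 20 = 1.44 dB.
Output = -5 − 1.44 = -6.44 dBFS.

-6.44 dBFS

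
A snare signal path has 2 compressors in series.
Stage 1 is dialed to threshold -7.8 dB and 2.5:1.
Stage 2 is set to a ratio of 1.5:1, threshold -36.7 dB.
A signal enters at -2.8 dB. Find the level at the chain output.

Stage 1: overshoot 5 dB → 5/2.5 = 2 dB → -5.8 dB.
Stage 2: 30.9 dB above -36.7 dB, reduced 1.5:1 to 20.6 dB above → -16.1 dB.

-16.1 dB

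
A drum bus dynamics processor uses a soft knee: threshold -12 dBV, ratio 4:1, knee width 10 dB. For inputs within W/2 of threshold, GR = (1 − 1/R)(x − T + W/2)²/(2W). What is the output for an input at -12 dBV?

x − T + W/2 = -12 − (-12) + 5 = 5.
GR = (1 − 1/4) × 5² / 20 = 0.75 × 25 / 20 = 0.9375 dB.
Output = -12 − 0.9375 = -12.9375 dBV.

-12.9375 dBV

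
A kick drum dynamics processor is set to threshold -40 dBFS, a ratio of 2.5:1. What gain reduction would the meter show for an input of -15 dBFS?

15 dB

Overshoot = -15 − (-40) = 25 dB.
After 2.5:1 compression the overshoot becomes 25/2.5 = 10 dB.
Gain reduction = 25 − 10 = 15 dB.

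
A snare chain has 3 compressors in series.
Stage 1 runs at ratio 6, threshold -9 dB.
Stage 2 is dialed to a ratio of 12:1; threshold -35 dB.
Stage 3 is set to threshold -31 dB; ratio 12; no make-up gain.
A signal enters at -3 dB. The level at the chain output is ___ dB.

Stage 1: -3 dB is 6 dB over -9 dB; at 6:1 that becomes 1 dB over, giving -8 dB.
Stage 2: overshoot 27 dB → 27/12 = 2.25 dB → -32.75 dB.
Stage 3: -32.75 dB is at or below the -31 dB threshold — no compression; output -32.75 dB.

-32.75 dB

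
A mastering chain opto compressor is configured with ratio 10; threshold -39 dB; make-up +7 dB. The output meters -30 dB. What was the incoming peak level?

Remove make-up: -30 − 7 = -37 dB.
Post-compression overshoot = -37 − (-39) = 2 dB.
Before 10:1 compression the overshoot was 2 × 10 = 20 dB, so input = -39 + 20 = -19 dB.

-19 dB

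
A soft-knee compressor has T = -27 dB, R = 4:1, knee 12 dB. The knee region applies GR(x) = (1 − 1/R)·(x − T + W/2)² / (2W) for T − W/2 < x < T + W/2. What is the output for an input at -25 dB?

-27 dB

x − T + W/2 = -25 − (-27) + 6 = 8.
GR = (1 − 1/4) × 8² / 24 = 0.75 × 64 / 24 = 2 dB.
Output = -25 − 2 = -27 dB.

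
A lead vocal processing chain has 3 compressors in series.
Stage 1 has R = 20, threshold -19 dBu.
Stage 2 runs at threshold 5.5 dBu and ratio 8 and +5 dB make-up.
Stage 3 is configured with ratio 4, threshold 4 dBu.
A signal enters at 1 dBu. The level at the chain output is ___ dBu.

-13 dBu

Stage 1: overshoot 20 dB → 20/20 = 1 dB → -18 dBu.
Stage 2: below threshold (-18 ≤ 5.5); passes unchanged; make-up brings it to -13 dBu.
Stage 3: -13 dBu is at or below the 4 dBu threshold — no compression; output -13 dBu.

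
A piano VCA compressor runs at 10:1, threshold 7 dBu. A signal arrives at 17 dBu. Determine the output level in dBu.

8 dBu

Overshoot: 17 − 7 = 10 dB.
The 10 dB excess becomes 1 dB after 10:1 reduction.
That puts the output at 8 dBu.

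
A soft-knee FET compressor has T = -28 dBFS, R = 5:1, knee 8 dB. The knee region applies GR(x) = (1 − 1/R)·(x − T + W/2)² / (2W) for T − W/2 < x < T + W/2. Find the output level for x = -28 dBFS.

-28.8 dBFS

x − T + W/2 = -28 − (-28) + 4 = 4.
GR = (1 − 1/5) × 4² / 16 = 0.8 × 16 / 16 = 0.8 dB.
Output = -28 − 0.8 = -28.8 dBFS.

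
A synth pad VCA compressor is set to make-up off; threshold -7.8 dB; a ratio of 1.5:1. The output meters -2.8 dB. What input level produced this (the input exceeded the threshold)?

The compressed level sits -2.8 − (-7.8) = 5 dB over threshold.
Undo the ratio: input overshoot = 5 × 1.5 = 7.5 dB, giving input = -0.3 dB.

-0.3 dB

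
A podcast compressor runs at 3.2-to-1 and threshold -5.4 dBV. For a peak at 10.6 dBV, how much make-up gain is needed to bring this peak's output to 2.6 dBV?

3 dB

Overshoot 16 dB → 16/3.2 = 5 dB after compression, so the compressed level is -5.4 + 5 = -0.4 dBV.
Make-up = target − compressed = 2.6 − (-0.4) = 3 dB.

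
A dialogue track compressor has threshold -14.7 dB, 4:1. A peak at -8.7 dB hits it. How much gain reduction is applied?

Overshoot = -8.7 − (-14.7) = 6 dB.
After 4:1 compression the overshoot becomes 6/4 = 1.5 dB.
Gain reduction = 6 − 1.5 = 4.5 dB.

4.5 dB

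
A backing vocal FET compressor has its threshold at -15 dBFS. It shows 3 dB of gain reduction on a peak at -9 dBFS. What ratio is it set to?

Input overshoot = -9 − (-15) = 6 dB.
Output overshoot = 6 − 3 = 3 dB.
Ratio = input overshoot / output overshoot = 6 / 3 = 2.

2:1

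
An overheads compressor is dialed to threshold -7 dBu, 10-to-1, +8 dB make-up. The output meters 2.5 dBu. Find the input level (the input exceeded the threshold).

8 dBu

Stripping the +8 dB make-up gives -5.5 dBu at the gain stage.
The compressed level sits -5.5 − (-7) = 1.5 dB over threshold.
Undo the ratio: input overshoot = 1.5 × 10 = 15 dB, giving input = 8 dBu.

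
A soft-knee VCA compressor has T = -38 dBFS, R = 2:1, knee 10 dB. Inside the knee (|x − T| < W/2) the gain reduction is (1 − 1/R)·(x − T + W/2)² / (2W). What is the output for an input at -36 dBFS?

-37.225 dBFS

x − T + W/2 = -36 − (-38) + 5 = 7.
GR = (1 − 1/2) × 7² / 20 = 0.5 × 49 / 20 = 1.225 dB.
Output = -36 − 1.225 = -37.225 dBFS.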